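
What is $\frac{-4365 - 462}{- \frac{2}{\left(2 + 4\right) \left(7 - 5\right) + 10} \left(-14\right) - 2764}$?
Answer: $\frac{17699}{10130} \approx 1.7472$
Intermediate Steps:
$\frac{-4365 - 462}{- \frac{2}{\left(2 + 4\right) \left(7 - 5\right) + 10} \left(-14\right) - 2764} = - \frac{4827}{- \frac{2}{6 \cdot 2 + 10} \left(-14\right) - 2764} = - \frac{4827}{- \frac{2}{12 + 10} \left(-14\right) - 2764} = - \frac{4827}{- \frac{2}{22} \left(-14\right) - 2764} = - \frac{4827}{\left(-2\right) \frac{1}{22} \left(-14\right) - 2764} = - \frac{4827}{\left(- \frac{1}{11}\right) \left(-14\right) - 2764} = - \frac{4827}{\frac{14}{11} - 2764} = - \frac{4827}{- \frac{30390}{11}} = \left(-4827\right) \left(- \frac{11}{30390}\right) = \frac{17699}{10130}$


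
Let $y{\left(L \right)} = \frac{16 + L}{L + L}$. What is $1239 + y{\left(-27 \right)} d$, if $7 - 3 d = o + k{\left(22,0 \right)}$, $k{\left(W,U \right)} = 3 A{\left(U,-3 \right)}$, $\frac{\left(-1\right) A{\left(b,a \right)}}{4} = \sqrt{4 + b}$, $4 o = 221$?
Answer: $\frac{801805}{648} \approx 1237.4$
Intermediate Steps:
$o = \frac{221}{4}$ ($o = \frac{1}{4} \cdot 221 = \frac{221}{4} \approx 55.25$)
$A{\left(b,a \right)} = - 4 \sqrt{4 + b}$
$k{\left(W,U \right)} = - 12 \sqrt{4 + U}$ ($k{\left(W,U \right)} = 3 \left(- 4 \sqrt{4 + U}\right) = - 12 \sqrt{4 + U}$)
$y{\left(L \right)} = \frac{16 + L}{2 L}$
$d = - \frac{97}{12}$ ($d = \frac{7}{3} - \frac{\frac{221}{4} - 12 \sqrt{4 + 0}}{3} = \frac{7}{3} - \frac{\frac{221}{4} - 12 \sqrt{4}}{3} = \frac{7}{3} - \frac{\frac{221}{4} - 24}{3} = \frac{7}{3} - \frac{125}{12} = - \frac{97}{12} \approx -8.0833$)
$1239 + y{\left(-27 \right)} d = 1239 + \frac{16 - 27}{2 \left(-27\right)} \left(- \frac{97}{12}\right) = 1239 + \frac{1}{2} \left(- \frac{1}{27}\right) \left(-11\right) \left(- \frac{97}{12}\right) = 1239 + \frac{11}{54} \left(- \frac{97}{12}\right) = 1239 - \frac{1067}{648} = \frac{801805}{648}$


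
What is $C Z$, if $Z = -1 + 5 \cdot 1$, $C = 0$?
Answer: $0$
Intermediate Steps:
$Z = 4$ ($Z = -1 + 5 = 4$)
$C Z = 0 \cdot 4 = 0$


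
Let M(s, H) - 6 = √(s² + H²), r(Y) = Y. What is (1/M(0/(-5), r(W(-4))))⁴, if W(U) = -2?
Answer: 1/4096 ≈ 0.00024414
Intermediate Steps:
M(s, H) = 6 + √(H² + s²) (M(s, H) = 6 + √(s² + H²) = 6 + √(H² + s²))
(1/M(0/(-5), r(W(-4))))⁴ = (1/(6 + √((-2)² + (0/(-5))²)))⁴ = (1/(6 + √(4 + (0*(-⅕))²)))⁴ = (1/(6 + √(4 + 0²)))⁴ = (1/(6 + √(4 + 0)))⁴ = (1/(6 + √4))⁴ = (1/(6 + 2))⁴ = (1/8)⁴ = (⅛)⁴ = 1/4096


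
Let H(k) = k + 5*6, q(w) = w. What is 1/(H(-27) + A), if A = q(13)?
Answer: 1/16 ≈ 0.062500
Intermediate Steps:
A = 13
H(k) = 30 + k (H(k) = k + 30 = 30 + k)
1/(H(-27) + A) = 1/((30 - 27) + 13) = 1/(3 + 13) = 1/16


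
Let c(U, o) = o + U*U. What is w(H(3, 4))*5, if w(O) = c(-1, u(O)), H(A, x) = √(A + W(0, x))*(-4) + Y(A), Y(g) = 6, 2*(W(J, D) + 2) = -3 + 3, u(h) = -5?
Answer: -20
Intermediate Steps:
W(J, D) = -2 (W(J, D) = -2 + (-3 + 3)/2 = -2 + (½)*0 = -2 + 0 = -2)
H(A, x) = 6 - 4*√(-2 + A) (H(A, x) = √(A - 2)*(-4) + 6 = √(-2 + A)*(-4) + 6 = -4*√(-2 + A) + 6 = 6 - 4*√(-2 + A))
c(U, o) = o + U²
w(O) = -4 (w(O) = -5 + (-1)² = -5 + 1 = -4)
w(H(3, 4))*5 = -4*5 = -20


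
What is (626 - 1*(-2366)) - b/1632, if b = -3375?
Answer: 1628773/544 ≈ 2994.1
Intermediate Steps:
(626 - 1*(-2366)) - b/1632 = (626 - 1*(-2366)) - (-3375)/1632 = (626 + 2366) - (-3375)/1632 = 2992 - 1*(-1125/544) = 2992 + 1125/544 = 1628773/544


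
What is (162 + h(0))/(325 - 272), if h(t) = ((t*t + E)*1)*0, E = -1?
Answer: 162/53 ≈ 3.0566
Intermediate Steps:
h(t) = 0 (h(t) = ((t*t - 1)*1)*0 = ((t**2 - 1)*1)*0 = ((-1 + t**2)*1)*0 = (-1 + t**2)*0 = 0)
(162 + h(0))/(325 - 272) = (162 + 0)/(325 - 272) = 162/53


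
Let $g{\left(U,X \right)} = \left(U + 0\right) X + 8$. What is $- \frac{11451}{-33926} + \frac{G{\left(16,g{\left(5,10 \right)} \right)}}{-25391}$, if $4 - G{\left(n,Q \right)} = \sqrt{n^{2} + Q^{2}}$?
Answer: $\frac{290616637}{861415066} + \frac{2 \sqrt{905}}{25391} \approx 0.33974$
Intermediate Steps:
$g{\left(U,X \right)} = 8 + U X$ ($g{\left(U,X \right)} = U X + 8 = 8 + U X$)
$G{\left(n,Q \right)} = 4 - \sqrt{Q^{2} + n^{2}}$ ($G{\left(n,Q \right)} = 4 - \sqrt{n^{2} + Q^{2}} = 4 - \sqrt{Q^{2} + n^{2}}$)
$- \frac{11451}{-33926} + \frac{G{\left(16,g{\left(5,10 \right)} \right)}}{-25391} = - \frac{11451}{-33926} + \frac{4 - \sqrt{\left(8 + 5 \cdot 10\right)^{2} + 16^{2}}}{-25391} = \left(-11451\right) \left(- \frac{1}{33926}\right) + \left(4 - \sqrt{\left(8 + 50\right)^{2} + 256}\right) \left(- \frac{1}{25391}\right) = \frac{11451}{33926} + \left(4 - \sqrt{58^{2} + 256}\right) \left(- \frac{1}{25391}\right) = \frac{11451}{33926} + \left(4 - \sqrt{3364 + 256}\right) \left(- \frac{1}{25391}\right) = \frac{11451}{33926} + \left(4 - \sqrt{3620}\right) \left(- \frac{1}{25391}\right) = \frac{11451}{33926} + \left(4 - 2 \sqrt{905}\right) \left(- \frac{1}{25391}\right) = \frac{11451}{33926} - \left(\frac{4}{25391} - \frac{2 \sqrt{905}}{25391}\right) = \frac{290616637}{861415066} + \frac{2 \sqrt{905}}{25391}$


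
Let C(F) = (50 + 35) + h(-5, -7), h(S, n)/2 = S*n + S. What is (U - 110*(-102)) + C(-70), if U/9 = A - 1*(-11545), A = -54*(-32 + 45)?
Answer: 108952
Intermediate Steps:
h(S, n) = 2*S + 2*S*n (h(S, n) = 2*(S*n + S) = 2*(S + S*n) = 2*S + 2*S*n)
A = -702 (A = -54*13 = -702)
U = 97587 (U = 9*(-702 - 1*(-11545)) = 9*(-702 + 11545) = 9*10843 = 97587)
C(F) = 145 (C(F) = (50 + 35) + 2*(-5)*(1 - 7) = 85 + 2*(-5)*(-6) = 85 + 60 = 145)
(U - 110*(-102)) + C(-70) = (97587 - 110*(-102)) + 145 = (97587 + 11220) + 145 = 108807 + 145 = 108952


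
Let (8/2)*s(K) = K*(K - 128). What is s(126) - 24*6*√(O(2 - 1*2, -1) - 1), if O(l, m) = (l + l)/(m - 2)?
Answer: -63 - 144*I ≈ -63.0 - 144.0*I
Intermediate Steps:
O(l, m) = 2*l/(-2 + m) (O(l, m) = (2*l)/(-2 + m) = 2*l/(-2 + m))
s(K) = K*(-128 + K)/4 (s(K) = (K*(K - 128))/4 = (K*(-128 + K))/4 = K*(-128 + K)/4)
s(126) - 24*6*√(O(2 - 1*2, -1) - 1) = (¼)*126*(-128 + 126) - 24*6*√(2*(2 - 1*2)/(-2 - 1) - 1) = (¼)*126*(-2) - 144*√(2*(2 - 2)/(-3) - 1) = -63 - 144*√(2*0*(-⅓) - 1) = -63 - 144*√(0 - 1) = -63 - 144*√(-1) = -63 - 144*I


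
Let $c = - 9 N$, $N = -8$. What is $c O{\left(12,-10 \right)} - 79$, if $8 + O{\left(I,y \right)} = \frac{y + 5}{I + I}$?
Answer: $-670$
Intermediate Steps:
$O{\left(I,y \right)} = -8 + \frac{5 + y}{2 I}$ ($O{\left(I,y \right)} = -8 + \frac{y + 5}{I + I} = -8 + \frac{5 + y}{2 I}$)
$c = 72$ ($c = \left(-9\right) \left(-8\right) = 72$)
$c O{\left(12,-10 \right)} - 79 = 72 \frac{5 - 10 - 192}{2 \cdot 12} - 79 = 72 \cdot \frac{1}{2} \cdot \frac{1}{12} \left(5 - 10 - 192\right) - 79 = 72 \cdot \frac{1}{2} \cdot \frac{1}{12} \left(-197\right) - 79 = 72 \left(- \frac{197}{24}\right) - 79 = -591 - 79 = -670$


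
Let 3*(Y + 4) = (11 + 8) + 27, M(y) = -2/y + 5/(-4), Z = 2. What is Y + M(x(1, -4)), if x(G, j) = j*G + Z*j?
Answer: 41/4 ≈ 10.250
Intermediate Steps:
x(G, j) = 2*j + G*j (x(G, j) = j*G + 2*j = G*j + 2*j = 2*j + G*j)
M(y) = -5/4 - 2/y (M(y) = -2/y + 5*(-¼) = -2/y - 5/4 = -5/4 - 2/y)
Y = 34/3 (Y = -4 + ((11 + 8) + 27)/3 = -4 + (19 + 27)/3 = -4 + (⅓)*46 = -4 + 46/3 = 34/3 ≈ 11.333)
Y + M(x(1, -4)) = 34/3 + (-5/4 - 2*(-1/(4*(2 + 1)))) = 34/3 + (-5/4 - 2/((-4*3))) = 34/3 + (-5/4 - 2/(-12)) = 34/3 + (-5/4 - 2*(-1/12)) = 34/3 + (-5/4 + ⅙) = 34/3 - 13/12 = 41/4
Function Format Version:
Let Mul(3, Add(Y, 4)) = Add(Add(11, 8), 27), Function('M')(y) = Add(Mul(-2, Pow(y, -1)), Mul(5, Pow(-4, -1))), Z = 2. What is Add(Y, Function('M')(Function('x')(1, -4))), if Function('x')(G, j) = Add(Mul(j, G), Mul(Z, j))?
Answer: Rational(41, 4) ≈ 10.250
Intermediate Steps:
Function('x')(G, j) = Add(Mul(2, j), Mul(G, j)) (Function('x')(G, j) = Add(Mul(j, G), Mul(2, j)) = Add(Mul(G, j), Mul(2, j)) = Add(Mul(2, j), Mul(G, j)))
Function('M')(y) = Add(Rational(-5, 4), Mul(-2, Pow(y, -1))) (Function('M')(y) = Add(Mul(-2, Pow(y, -1)), Mul(5, Rational(-1, 4))) = Add(Mul(-2, Pow(y, -1)), Rational(-5, 4)) = Add(Rational(-5, 4), Mul(-2, Pow(y, -1))))
Y = Rational(34, 3) (Y = Add(-4, Mul(Rational(1, 3), Add(Add(11, 8), 27))) = Add(-4, Mul(Rational(1, 3), Add(19, 27))) = Add(-4, Mul(Rational(1, 3), 46)) = Add(-4, Rational(46, 3)) = Rational(34, 3) ≈ 11.333)
Add(Y, Function('M')(Function('x')(1, -4))) = Add(Rational(34, 3), Add(Rational(-5, 4), Mul(-2, Pow(Mul(-4, Add(2, 1)), -1)))) = Add(Rational(34, 3), Add(Rational(-5, 4), Mul(-2, Pow(Mul(-4, 3), -1)))) = Add(Rational(34, 3), Add(Rational(-5, 4), Mul(-2, Pow(-12, -1)))) = Add(Rational(34, 3), Add(Rational(-5, 4), Mul(-2, Rational(-1, 12)))) = Add(Rational(34, 3), Add(Rational(-5, 4), Rational(1, 6))) = Add(Rational(34, 3), Rational(-13, 12)) = Rational(41, 4)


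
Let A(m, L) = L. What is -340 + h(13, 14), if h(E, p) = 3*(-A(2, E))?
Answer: -379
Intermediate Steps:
h(E, p) = -3*E (h(E, p) = 3*(-E) = -3*E)
-340 + h(13, 14) = -340 - 3*13 = -340 - 39 = -379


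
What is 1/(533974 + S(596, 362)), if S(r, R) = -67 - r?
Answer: 1/533311 ≈ 1.8751e-6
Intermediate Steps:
1/(533974 + S(596, 362)) = 1/(533974 + (-67 - 1*596)) = 1/(533974 + (-67 - 596)) = 1/(533974 - 663) = 1/533311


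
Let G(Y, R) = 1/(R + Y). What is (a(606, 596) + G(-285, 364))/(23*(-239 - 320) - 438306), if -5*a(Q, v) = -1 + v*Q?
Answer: 5706564/35641877 ≈ 0.16011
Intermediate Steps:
a(Q, v) = 1/5 - Q*v/5 (a(Q, v) = -(-1 + v*Q)/5 = -(-1 + Q*v)/5 = 1/5 - Q*v/5)
(a(606, 596) + G(-285, 364))/(23*(-239 - 320) - 438306) = ((1/5 - 1/5*606*596) + 1/(364 - 285))/(23*(-239 - 320) - 438306) = ((1/5 - 361176/5) + 1/79)/(23*(-559) - 438306) = (-72235 + 1/79)/(-12857 - 438306) = -5706564/79/(-451163) = -5706564/79*(-1/451163) = 5706564/35641877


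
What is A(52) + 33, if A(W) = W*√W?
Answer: 33 + 104*√13 ≈ 407.98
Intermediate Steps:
A(W) = W^(3/2)
A(52) + 33 = 52^(3/2) + 33 = 104*√13 + 33 = 33 + 104*√13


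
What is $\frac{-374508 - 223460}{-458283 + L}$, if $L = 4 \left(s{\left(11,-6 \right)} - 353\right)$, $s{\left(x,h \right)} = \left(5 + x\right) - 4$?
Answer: $\frac{597968}{459647} \approx 1.3009$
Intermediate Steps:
$s{\left(x,h \right)} = 1 + x$
$L = -1364$ ($L = 4 \left(\left(1 + 11\right) - 353\right) = 4 \left(12 - 353\right) = 4 \left(-341\right) = -1364$)
$\frac{-374508 - 223460}{-458283 + L} = \frac{-374508 - 223460}{-458283 - 1364} = - \frac{597968}{-459647} = \left(-597968\right) \left(- \frac{1}{459647}\right) = \frac{597968}{459647}$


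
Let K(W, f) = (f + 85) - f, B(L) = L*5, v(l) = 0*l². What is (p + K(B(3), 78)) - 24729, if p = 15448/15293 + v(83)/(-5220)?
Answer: -376865244/15293 ≈ -24643.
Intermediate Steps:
v(l) = 0
B(L) = 5*L
K(W, f) = 85 (K(W, f) = (85 + f) - f = 85)
p = 15448/15293 (p = 15448/15293 + 0/(-5220) = 15448*(1/15293) + 0*(-1/5220) = 15448/15293 + 0 = 15448/15293 ≈ 1.0101)
(p + K(B(3), 78)) - 24729 = (15448/15293 + 85) - 24729 = 1315353/15293 - 24729 = -376865244/15293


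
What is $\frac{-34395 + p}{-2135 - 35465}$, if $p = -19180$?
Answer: $\frac{2143}{1504} \approx 1.4249$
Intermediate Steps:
$\frac{-34395 + p}{-2135 - 35465} = \frac{-34395 - 19180}{-2135 - 35465} = - \frac{53575}{-37600} = \left(-53575\right) \left(- \frac{1}{37600}\right) = \frac{2143}{1504}$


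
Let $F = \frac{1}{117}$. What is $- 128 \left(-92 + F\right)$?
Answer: $\frac{1377664}{117} \approx 11775.0$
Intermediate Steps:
$F = \frac{1}{117} \approx 0.008547$
$- 128 \left(-92 + F\right) = - 128 \left(-92 + \frac{1}{117}\right) = \left(-128\right) \left(- \frac{10763}{117}\right) = \frac{1377664}{117}$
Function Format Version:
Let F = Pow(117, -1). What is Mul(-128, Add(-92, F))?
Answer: Rational(1377664, 117) ≈ 11775.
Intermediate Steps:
F = Rational(1, 117) ≈ 0.0085470
Mul(-128, Add(-92, F)) = Mul(-128, Add(-92, Rational(1, 117))) = Mul(-128, Rational(-10763, 117)) = Rational(1377664, 117)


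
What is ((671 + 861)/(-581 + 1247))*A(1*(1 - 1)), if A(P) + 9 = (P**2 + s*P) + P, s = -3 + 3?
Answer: -766/37 ≈ -20.703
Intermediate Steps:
s = 0
A(P) = -9 + P + P**2 (A(P) = -9 + ((P**2 + 0*P) + P) = -9 + ((P**2 + 0) + P) = -9 + (P**2 + P) = -9 + (P + P**2) = -9 + P + P**2)
((671 + 861)/(-581 + 1247))*A(1*(1 - 1)) = ((671 + 861)/(-581 + 1247))*(-9 + 1*(1 - 1) + (1*(1 - 1))**2) = (1532/666)*(-9 + 1*0 + (1*0)**2) = (1532*(1/666))*(-9 + 0 + 0**2) = 766*(-9 + 0 + 0)/333 = (766/333)*(-9) = -766/37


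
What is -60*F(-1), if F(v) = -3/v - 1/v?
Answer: -240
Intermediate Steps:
F(v) = -4/v
-60*F(-1) = -(-240)/(-1) = -(-240)*(-1) = -60*4 = -240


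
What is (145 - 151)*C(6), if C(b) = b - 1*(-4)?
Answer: -60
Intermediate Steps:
C(b) = 4 + b (C(b) = b + 4 = 4 + b)
(145 - 151)*C(6) = (145 - 151)*(4 + 6) = -6*10 = -60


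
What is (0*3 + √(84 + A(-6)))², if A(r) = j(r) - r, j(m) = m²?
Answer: 126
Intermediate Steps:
A(r) = r² - r
(0*3 + √(84 + A(-6)))² = (0*3 + √(84 - 6*(-1 - 6)))² = (0 + √(84 - 6*(-7)))² = (0 + √(84 + 42))² = (0 + √126)² = (0 + 3*√14)² = (3*√14)² = 126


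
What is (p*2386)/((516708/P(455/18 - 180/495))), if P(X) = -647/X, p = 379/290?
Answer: -3217930199/20532971210 ≈ -0.15672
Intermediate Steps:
p = 379/290 (p = 379*(1/290) = 379/290 ≈ 1.3069)
(p*2386)/((516708/P(455/18 - 180/495))) = ((379/290)*2386)/((516708/((-647/(455/18 - 180/495))))) = 452147/(145*((516708/((-647/(455*(1/18) - 180*1/495)))))) = 452147/(145*((516708/((-647/(455/18 - 4/11)))))) = 452147/(145*((516708/((-647/4933/198))))) = 452147/(145*((516708/((-647*198/4933))))) = 452147/(145*((516708/(-128106/4933)))) = 452147/(145*((516708*(-4933/128106)))) = 452147/(145*(-141606698/7117)) = (452147/145)*(-7117/141606698) = -3217930199/20532971210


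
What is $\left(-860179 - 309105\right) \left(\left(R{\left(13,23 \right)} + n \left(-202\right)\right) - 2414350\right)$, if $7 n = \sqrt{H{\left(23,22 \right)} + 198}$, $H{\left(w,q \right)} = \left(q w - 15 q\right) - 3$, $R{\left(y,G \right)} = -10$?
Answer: $2823072518240 + \frac{236195368 \sqrt{371}}{7} \approx 2.8237 \cdot 10^{12}$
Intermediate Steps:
$H{\left(w,q \right)} = -3 - 15 q + q w$ ($H{\left(w,q \right)} = \left(- 15 q + q w\right) - 3 = -3 - 15 q + q w$)
$n = \frac{\sqrt{371}}{7}$ ($n = \frac{\sqrt{\left(-3 - 330 + 22 \cdot 23\right) + 198}}{7} = \frac{\sqrt{\left(-3 - 330 + 506\right) + 198}}{7} = \frac{\sqrt{173 + 198}}{7} = \frac{\sqrt{371}}{7} \approx 2.7516$)
$\left(-860179 - 309105\right) \left(\left(R{\left(13,23 \right)} + n \left(-202\right)\right) - 2414350\right) = \left(-860179 - 309105\right) \left(\left(-10 + \frac{\sqrt{371}}{7} \left(-202\right)\right) - 2414350\right) = - 1169284 \left(\left(-10 - \frac{202 \sqrt{371}}{7}\right) - 2414350\right) = - 1169284 \left(-2414360 - \frac{202 \sqrt{371}}{7}\right) = 2823072518240 + \frac{236195368 \sqrt{371}}{7}$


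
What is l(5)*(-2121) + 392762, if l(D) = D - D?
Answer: 392762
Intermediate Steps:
l(D) = 0
l(5)*(-2121) + 392762 = 0*(-2121) + 392762 = 0 + 392762 = 392762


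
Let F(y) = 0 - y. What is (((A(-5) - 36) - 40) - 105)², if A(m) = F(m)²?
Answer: 24336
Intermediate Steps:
F(y) = -y
A(m) = m² (A(m) = (-m)² = m²)
(((A(-5) - 36) - 40) - 105)² = ((((-5)² - 36) - 40) - 105)² = (((25 - 36) - 40) - 105)² = ((-11 - 40) - 105)² = (-51 - 105)² = (-156)² = 24336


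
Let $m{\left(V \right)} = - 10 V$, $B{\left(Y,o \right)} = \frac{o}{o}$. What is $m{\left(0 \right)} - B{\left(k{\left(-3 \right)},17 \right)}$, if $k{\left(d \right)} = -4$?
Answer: $-1$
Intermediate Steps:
$B{\left(Y,o \right)} = 1$
$m{\left(0 \right)} - B{\left(k{\left(-3 \right)},17 \right)} = \left(-10\right) 0 - 1 = 0 - 1 = -1$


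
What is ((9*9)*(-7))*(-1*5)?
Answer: 2835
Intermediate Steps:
((9*9)*(-7))*(-1*5) = (81*(-7))*(-5) = -567*(-5) = 2835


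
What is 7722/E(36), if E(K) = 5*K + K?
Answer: 143/4 ≈ 35.750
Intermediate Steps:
E(K) = 6*K
7722/E(36) = 7722/((6*36)) = 7722/216 = 7722*(1/216) = 143/4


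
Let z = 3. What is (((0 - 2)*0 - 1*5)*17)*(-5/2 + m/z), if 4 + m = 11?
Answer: 85/6 ≈ 14.167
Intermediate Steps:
m = 7 (m = -4 + 11 = 7)
(((0 - 2)*0 - 1*5)*17)*(-5/2 + m/z) = (((0 - 2)*0 - 1*5)*17)*(-5/2 + 7/3) = ((-2*0 - 5)*17)*(-5*½ + 7*(⅓)) = ((0 - 5)*17)*(-5/2 + 7/3) = -5*17*(-⅙) = -85*(-⅙) = 85/6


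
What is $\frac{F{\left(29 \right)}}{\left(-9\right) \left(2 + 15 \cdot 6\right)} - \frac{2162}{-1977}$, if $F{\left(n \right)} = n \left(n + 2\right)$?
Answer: $\frac{4271}{545652} \approx 0.0078273$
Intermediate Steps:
$F{\left(n \right)} = n \left(2 + n\right)$
$\frac{F{\left(29 \right)}}{\left(-9\right) \left(2 + 15 \cdot 6\right)} - \frac{2162}{-1977} = \frac{29 \left(2 + 29\right)}{\left(-9\right) \left(2 + 15 \cdot 6\right)} - \frac{2162}{-1977} = \frac{29 \cdot 31}{\left(-9\right) \left(2 + 90\right)} - - \frac{2162}{1977} = \frac{899}{\left(-9\right) 92} + \frac{2162}{1977} = \frac{899}{-828} + \frac{2162}{1977} = 899 \left(- \frac{1}{828}\right) + \frac{2162}{1977} = - \frac{899}{828} + \frac{2162}{1977} = \frac{4271}{545652}$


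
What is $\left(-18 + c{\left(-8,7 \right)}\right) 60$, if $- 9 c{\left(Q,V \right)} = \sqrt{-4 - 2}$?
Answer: $-1080 - \frac{20 i \sqrt{6}}{3} \approx -1080.0 - 16.33 i$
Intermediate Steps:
$c{\left(Q,V \right)} = - \frac{i \sqrt{6}}{9}$ ($c{\left(Q,V \right)} = - \frac{\sqrt{-4 - 2}}{9} = - \frac{\sqrt{-6}}{9} = - \frac{i \sqrt{6}}{9}$)
$\left(-18 + c{\left(-8,7 \right)}\right) 60 = \left(-18 - \frac{i \sqrt{6}}{9}\right) 60 = -1080 - \frac{20 i \sqrt{6}}{3}$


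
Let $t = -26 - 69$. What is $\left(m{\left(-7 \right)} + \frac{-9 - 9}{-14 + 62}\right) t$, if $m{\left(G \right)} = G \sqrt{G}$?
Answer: $\frac{285}{8} + 665 i \sqrt{7} \approx 35.625 + 1759.4 i$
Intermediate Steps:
$m{\left(G \right)} = G^{\frac{3}{2}}$
$t = -95$ ($t = -26 - 69 = -95$)
$\left(m{\left(-7 \right)} + \frac{-9 - 9}{-14 + 62}\right) t = \left(\left(-7\right)^{\frac{3}{2}} + \frac{-9 - 9}{-14 + 62}\right) \left(-95\right) = \left(- 7 i \sqrt{7} - \frac{18}{48}\right) \left(-95\right) = \left(- 7 i \sqrt{7} - \frac{3}{8}\right) \left(-95\right) = \left(- \frac{3}{8} - 7 i \sqrt{7}\right) \left(-95\right) = \frac{285}{8} + 665 i \sqrt{7}$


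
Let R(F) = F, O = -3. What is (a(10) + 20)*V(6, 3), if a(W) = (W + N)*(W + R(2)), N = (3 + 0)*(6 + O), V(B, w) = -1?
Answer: -248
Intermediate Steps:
N = 9 (N = (3 + 0)*(6 - 3) = 3*3 = 9)
a(W) = (2 + W)*(9 + W) (a(W) = (W + 9)*(W + 2) = (9 + W)*(2 + W) = (2 + W)*(9 + W))
(a(10) + 20)*V(6, 3) = ((18 + 10² + 11*10) + 20)*(-1) = ((18 + 100 + 110) + 20)*(-1) = (228 + 20)*(-1) = 248*(-1) = -248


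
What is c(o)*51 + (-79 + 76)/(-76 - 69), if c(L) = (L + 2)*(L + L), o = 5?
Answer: 517653/145 ≈ 3570.0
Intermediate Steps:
c(L) = 2*L*(2 + L) (c(L) = (2 + L)*(2*L) = 2*L*(2 + L))
c(o)*51 + (-79 + 76)/(-76 - 69) = (2*5*(2 + 5))*51 + (-79 + 76)/(-76 - 69) = (2*5*7)*51 - 3/(-145) = 70*51 - 3*(-1/145) = 3570 + 3/145 = 517653/145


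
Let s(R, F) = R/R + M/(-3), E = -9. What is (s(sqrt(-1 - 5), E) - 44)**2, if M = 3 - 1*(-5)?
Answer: 18769/9 ≈ 2085.4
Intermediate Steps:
M = 8 (M = 3 + 5 = 8)
s(R, F) = -5/3 (s(R, F) = R/R + 8/(-3) = 1 + 8*(-1/3) = 1 - 8/3 = -5/3)
(s(sqrt(-1 - 5), E) - 44)**2 = (-5/3 - 44)**2 = (-137/3)**2 = 18769/9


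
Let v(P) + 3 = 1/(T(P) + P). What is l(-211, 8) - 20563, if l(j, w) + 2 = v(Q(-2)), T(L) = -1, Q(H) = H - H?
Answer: -20569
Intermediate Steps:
Q(H) = 0
v(P) = -3 + 1/(-1 + P)
l(j, w) = -6 (l(j, w) = -2 + (4 - 3*0)/(-1 + 0) = -2 + (4 + 0)/(-1) = -2 - 1*4 = -2 - 4 = -6)
l(-211, 8) - 20563 = -6 - 20563 = -20569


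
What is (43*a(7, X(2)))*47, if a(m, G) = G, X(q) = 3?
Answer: 6063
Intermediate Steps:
(43*a(7, X(2)))*47 = (43*3)*47 = 129*47 = 6063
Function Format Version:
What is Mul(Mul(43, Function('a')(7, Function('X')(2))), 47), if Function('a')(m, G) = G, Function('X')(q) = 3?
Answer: 6063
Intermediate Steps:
Mul(Mul(43, Function('a')(7, Function('X')(2))), 47) = Mul(Mul(43, 3), 47) = Mul(129, 47) = 6063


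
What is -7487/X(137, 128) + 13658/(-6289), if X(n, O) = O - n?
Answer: 46962821/56601 ≈ 829.72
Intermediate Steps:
-7487/X(137, 128) + 13658/(-6289) = -7487/(128 - 1*137) + 13658/(-6289) = -7487/(128 - 137) + 13658*(-1/6289) = -7487/(-9) - 13658/6289 = -7487*(-1/9) - 13658/6289 = 7487/9 - 13658/6289 = 46962821/56601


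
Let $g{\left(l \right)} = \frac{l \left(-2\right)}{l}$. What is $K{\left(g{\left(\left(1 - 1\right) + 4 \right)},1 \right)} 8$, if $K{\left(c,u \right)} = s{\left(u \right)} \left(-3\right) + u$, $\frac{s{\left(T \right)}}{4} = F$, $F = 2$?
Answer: $-184$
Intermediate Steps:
$s{\left(T \right)} = 8$ ($s{\left(T \right)} = 4 \cdot 2 = 8$)
$g{\left(l \right)} = -2$ ($g{\left(l \right)} = \frac{\left(-2\right) l}{l} = -2$)
$K{\left(c,u \right)} = -24 + u$ ($K{\left(c,u \right)} = 8 \left(-3\right) + u = -24 + u$)
$K{\left(g{\left(\left(1 - 1\right) + 4 \right)},1 \right)} 8 = \left(-24 + 1\right) 8 = \left(-23\right) 8 = -184$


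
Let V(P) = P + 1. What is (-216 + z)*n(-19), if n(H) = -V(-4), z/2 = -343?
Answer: -2706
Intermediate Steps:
z = -686 (z = 2*(-343) = -686)
V(P) = 1 + P
n(H) = 3 (n(H) = -(1 - 4) = -1*(-3) = 3)
(-216 + z)*n(-19) = (-216 - 686)*3 = -902*3 = -2706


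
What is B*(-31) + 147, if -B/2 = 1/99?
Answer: 14615/99 ≈ 147.63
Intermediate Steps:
B = -2/99 ≈ -0.020202
B*(-31) + 147 = -2/99*(-31) + 147 = 62/99 + 147 = 14615/99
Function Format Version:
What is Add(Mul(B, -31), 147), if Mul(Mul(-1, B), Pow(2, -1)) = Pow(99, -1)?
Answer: Rational(14615, 99) ≈ 147.63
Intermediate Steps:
B = Rational(-2, 99) (B = Mul(-2, Pow(99, -1)) = Mul(-2, Rational(1, 99)) = Rational(-2, 99) ≈ -0.020202)
Add(Mul(B, -31), 147) = Add(Mul(Rational(-2, 99), -31), 147) = Add(Rational(62, 99), 147) = Rational(14615, 99)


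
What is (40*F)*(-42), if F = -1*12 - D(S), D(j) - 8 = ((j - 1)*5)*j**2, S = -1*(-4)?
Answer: 436800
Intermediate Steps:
S = 4
D(j) = 8 + j**2*(-5 + 5*j) (D(j) = 8 + ((j - 1)*5)*j**2 = 8 + ((-1 + j)*5)*j**2 = 8 + (-5 + 5*j)*j**2 = 8 + j**2*(-5 + 5*j))
F = -260 (F = -1*12 - (8 - 5*4**2 + 5*4**3) = -12 - (8 - 5*16 + 5*64) = -12 - (8 - 80 + 320) = -12 - 1*248 = -12 - 248 = -260)
(40*F)*(-42) = (40*(-260))*(-42) = -10400*(-42) = 436800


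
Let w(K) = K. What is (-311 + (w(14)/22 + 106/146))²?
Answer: 61821352321/644809 ≈ 95876.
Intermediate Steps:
(-311 + (w(14)/22 + 106/146))² = (-311 + (14/22 + 106/146))² = (-311 + (14*(1/22) + 106*(1/146)))² = (-311 + (7/11 + 53/73))² = (-311 + 1094/803)² = (-248639/803)² = 61821352321/644809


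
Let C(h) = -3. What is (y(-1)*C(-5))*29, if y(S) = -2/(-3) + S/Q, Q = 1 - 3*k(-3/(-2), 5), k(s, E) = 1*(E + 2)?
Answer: -1247/20 ≈ -62.350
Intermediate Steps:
k(s, E) = 2 + E (k(s, E) = 1*(2 + E) = 2 + E)
Q = -20 (Q = 1 - 3*(2 + 5) = 1 - 3*7 = 1 - 21 = -20)
y(S) = ⅔ - S/20 (y(S) = -2/(-3) + S/(-20) = -2*(-⅓) + S*(-1/20) = ⅔ - S/20)
(y(-1)*C(-5))*29 = ((⅔ - 1/20*(-1))*(-3))*29 = ((⅔ + 1/20)*(-3))*29 = ((43/60)*(-3))*29 = -43/20*29 = -1247/20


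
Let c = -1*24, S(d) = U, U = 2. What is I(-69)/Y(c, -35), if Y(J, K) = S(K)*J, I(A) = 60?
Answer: -5/4 ≈ -1.2500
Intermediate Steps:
S(d) = 2
c = -24
Y(J, K) = 2*J
I(-69)/Y(c, -35) = 60/((2*(-24))) = 60/(-48) = 60*(-1/48) = -5/4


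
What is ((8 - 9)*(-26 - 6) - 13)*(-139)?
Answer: -2641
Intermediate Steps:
((8 - 9)*(-26 - 6) - 13)*(-139) = (-1*(-32) - 13)*(-139) = (32 - 13)*(-139) = 19*(-139) = -2641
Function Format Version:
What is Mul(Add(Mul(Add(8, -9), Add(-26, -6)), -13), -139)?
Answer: -2641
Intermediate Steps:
Mul(Add(Mul(Add(8, -9), Add(-26, -6)), -13), -139) = Mul(Add(Mul(-1, -32), -13), -139) = Mul(Add(32, -13), -139) = Mul(19, -139) = -2641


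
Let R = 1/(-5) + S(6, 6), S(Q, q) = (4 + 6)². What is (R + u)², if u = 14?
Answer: 323761/25 ≈ 12950.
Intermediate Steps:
S(Q, q) = 100 (S(Q, q) = 10² = 100)
R = 499/5 (R = 1/(-5) + 100 = 1*(-⅕) + 100 = -⅕ + 100 = 499/5 ≈ 99.800)
(R + u)² = (499/5 + 14)² = (569/5)² = 323761/25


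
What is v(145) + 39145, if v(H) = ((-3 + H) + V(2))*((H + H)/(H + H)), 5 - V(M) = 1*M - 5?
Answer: 39295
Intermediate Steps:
V(M) = 10 - M (V(M) = 5 - (1*M - 5) = 5 - (M - 5) = 5 - (-5 + M) = 5 + (5 - M) = 10 - M)
v(H) = 5 + H (v(H) = ((-3 + H) + (10 - 1*2))*((H + H)/(H + H)) = ((-3 + H) + (10 - 2))*((2*H)/((2*H))) = ((-3 + H) + 8)*((2*H)*(1/(2*H))) = (5 + H)*1 = 5 + H)
v(145) + 39145 = (5 + 145) + 39145 = 150 + 39145 = 39295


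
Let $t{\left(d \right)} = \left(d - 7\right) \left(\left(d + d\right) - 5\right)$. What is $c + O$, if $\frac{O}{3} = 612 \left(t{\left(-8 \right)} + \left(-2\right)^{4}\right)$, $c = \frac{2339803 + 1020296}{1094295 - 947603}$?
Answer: $\frac{89150435571}{146692} \approx 6.0774 \cdot 10^{5}$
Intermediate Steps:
$t{\left(d \right)} = \left(-7 + d\right) \left(-5 + 2 d\right)$ ($t{\left(d \right)} = \left(-7 + d\right) \left(2 d - 5\right) = \left(-7 + d\right) \left(-5 + 2 d\right)$)
$c = \frac{3360099}{146692} \approx 22.906$
$O = 607716$ ($O = 3 \cdot 612 \left(\left(35 - -152 + 2 \left(-8\right)^{2}\right) + \left(-2\right)^{4}\right) = 3 \cdot 612 \left(\left(35 + 152 + 2 \cdot 64\right) + 16\right) = 3 \cdot 612 \left(\left(35 + 152 + 128\right) + 16\right) = 3 \cdot 612 \left(315 + 16\right) = 3 \cdot 612 \cdot 331 = 3 \cdot 202572 = 607716$)
$c + O = \frac{3360099}{146692} + 607716 = \frac{89150435571}{146692}$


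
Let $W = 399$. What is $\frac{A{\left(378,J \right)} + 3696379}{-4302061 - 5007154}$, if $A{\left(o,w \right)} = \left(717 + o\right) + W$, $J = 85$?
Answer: $- \frac{3697873}{9309215} \approx -0.39723$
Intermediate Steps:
$A{\left(o,w \right)} = 1116 + o$ ($A{\left(o,w \right)} = \left(717 + o\right) + 399 = 1116 + o$)
$\frac{A{\left(378,J \right)} + 3696379}{-4302061 - 5007154} = \frac{\left(1116 + 378\right) + 3696379}{-4302061 - 5007154} = \frac{1494 + 3696379}{-9309215} = 3697873 \left(- \frac{1}{9309215}\right) = - \frac{3697873}{9309215}$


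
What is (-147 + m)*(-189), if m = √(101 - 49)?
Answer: 27783 - 378*√13 ≈ 26420.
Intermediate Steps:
m = 2*√13 (m = √52 = 2*√13 ≈ 7.2111)
(-147 + m)*(-189) = (-147 + 2*√13)*(-189) = 27783 - 378*√13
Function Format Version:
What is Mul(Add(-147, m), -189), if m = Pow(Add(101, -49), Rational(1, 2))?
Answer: Add(27783, Mul(-378, Pow(13, Rational(1, 2)))) ≈ 26420.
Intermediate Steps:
m = Mul(2, Pow(13, Rational(1, 2))) (m = Pow(52, Rational(1, 2)) = Mul(2, Pow(13, Rational(1, 2))) ≈ 7.2111)
Mul(Add(-147, m), -189) = Mul(Add(-147, Mul(2, Pow(13, Rational(1, 2)))), -189) = Add(27783, Mul(-378, Pow(13, Rational(1, 2))))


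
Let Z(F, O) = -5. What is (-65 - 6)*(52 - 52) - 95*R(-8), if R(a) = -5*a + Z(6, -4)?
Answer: -3325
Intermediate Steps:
R(a) = -5 - 5*a (R(a) = -5*a - 5 = -5 - 5*a)
(-65 - 6)*(52 - 52) - 95*R(-8) = (-65 - 6)*(52 - 52) - 95*(-5 - 5*(-8)) = -71*0 - 95*(-5 + 40) = 0 - 95*35 = 0 - 3325 = -3325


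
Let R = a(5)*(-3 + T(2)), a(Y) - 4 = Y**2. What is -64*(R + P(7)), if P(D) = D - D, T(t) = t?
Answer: 1856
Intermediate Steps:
a(Y) = 4 + Y**2
P(D) = 0
R = -29 (R = (4 + 5**2)*(-3 + 2) = (4 + 25)*(-1) = 29*(-1) = -29)
-64*(R + P(7)) = -64*(-29 + 0) = -64*(-29) = 1856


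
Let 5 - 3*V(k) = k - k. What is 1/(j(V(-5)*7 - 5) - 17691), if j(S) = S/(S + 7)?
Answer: -41/725311 ≈ -5.6527e-5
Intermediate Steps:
V(k) = 5/3 (V(k) = 5/3 - (k - k)/3 = 5/3 - ⅓*0 = 5/3 + 0 = 5/3)
j(S) = S/(7 + S)
1/(j(V(-5)*7 - 5) - 17691) = 1/(((5/3)*7 - 5)/(7 + ((5/3)*7 - 5)) - 17691) = 1/((35/3 - 5)/(7 + (35/3 - 5)) - 17691) = 1/(20/(3*(7 + 20/3)) - 17691) = 1/(20/(3*(41/3)) - 17691) = 1/((20/3)*(3/41) - 17691) = 1/(20/41 - 17691) = 1/(-725311/41) = -41/725311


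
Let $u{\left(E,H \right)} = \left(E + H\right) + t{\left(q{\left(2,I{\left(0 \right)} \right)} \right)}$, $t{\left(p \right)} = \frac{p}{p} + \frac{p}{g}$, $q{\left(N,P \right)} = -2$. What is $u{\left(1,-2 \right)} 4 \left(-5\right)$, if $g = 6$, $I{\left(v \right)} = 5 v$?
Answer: $\frac{20}{3} \approx 6.6667$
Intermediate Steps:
$t{\left(p \right)} = 1 + \frac{p}{6}$ ($t{\left(p \right)} = \frac{p}{p} + \frac{p}{6} = 1 + p \frac{1}{6} = 1 + \frac{p}{6}$)
$u{\left(E,H \right)} = \frac{2}{3} + E + H$ ($u{\left(E,H \right)} = \left(E + H\right) + \left(1 + \frac{1}{6} \left(-2\right)\right) = \left(E + H\right) + \left(1 - \frac{1}{3}\right) = \left(E + H\right) + \frac{2}{3} = \frac{2}{3} + E + H$)
$u{\left(1,-2 \right)} 4 \left(-5\right) = \left(\frac{2}{3} + 1 - 2\right) 4 \left(-5\right) = \left(- \frac{1}{3}\right) 4 \left(-5\right) = \left(- \frac{4}{3}\right) \left(-5\right) = \frac{20}{3}$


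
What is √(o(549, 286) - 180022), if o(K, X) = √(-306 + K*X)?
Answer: √(-180022 + 6*√4353) ≈ 423.82*I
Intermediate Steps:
√(o(549, 286) - 180022) = √(√(-306 + 549*286) - 180022) = √(√(-306 + 157014) - 180022) = √(√156708 - 180022) = √(6*√4353 - 180022) = √(-180022 + 6*√4353)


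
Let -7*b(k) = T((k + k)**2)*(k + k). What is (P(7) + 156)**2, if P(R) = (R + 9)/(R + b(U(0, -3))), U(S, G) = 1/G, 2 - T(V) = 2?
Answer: 1227664/49 ≈ 25054.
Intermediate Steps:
T(V) = 0 (T(V) = 2 - 1*2 = 2 - 2 = 0)
b(k) = 0 (b(k) = -0*(k + k) = -0*2*k = -1/7*0 = 0)
P(R) = (9 + R)/R (P(R) = (R + 9)/(R + 0) = (9 + R)/R)
(P(7) + 156)**2 = ((9 + 7)/7 + 156)**2 = ((1/7)*16 + 156)**2 = (16/7 + 156)**2 = (1108/7)**2 = 1227664/49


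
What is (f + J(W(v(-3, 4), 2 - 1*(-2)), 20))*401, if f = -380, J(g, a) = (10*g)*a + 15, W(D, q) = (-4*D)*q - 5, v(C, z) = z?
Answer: -5680165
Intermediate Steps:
W(D, q) = -5 - 4*D*q (W(D, q) = -4*D*q - 5 = -5 - 4*D*q)
J(g, a) = 15 + 10*a*g (J(g, a) = 10*a*g + 15 = 15 + 10*a*g)
(f + J(W(v(-3, 4), 2 - 1*(-2)), 20))*401 = (-380 + (15 + 10*20*(-5 - 4*4*(2 - 1*(-2)))))*401 = (-380 + (15 + 10*20*(-5 - 4*4*(2 + 2))))*401 = (-380 + (15 + 10*20*(-5 - 4*4*4)))*401 = (-380 + (15 + 10*20*(-5 - 64)))*401 = (-380 + (15 + 10*20*(-69)))*401 = (-380 + (15 - 13800))*401 = (-380 - 13785)*401 = -14165*401 = -5680165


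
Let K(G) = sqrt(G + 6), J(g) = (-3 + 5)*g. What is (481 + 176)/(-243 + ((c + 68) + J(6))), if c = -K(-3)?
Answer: -107091/26566 + 657*sqrt(3)/26566 ≈ -3.9883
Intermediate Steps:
J(g) = 2*g
K(G) = sqrt(6 + G)
c = -sqrt(3) (c = -sqrt(6 - 3) = -sqrt(3) ≈ -1.7320)
(481 + 176)/(-243 + ((c + 68) + J(6))) = (481 + 176)/(-243 + ((-sqrt(3) + 68) + 2*6)) = 657/(-243 + ((68 - sqrt(3)) + 12)) = 657/(-243 + (80 - sqrt(3))) = 657/(-163 - sqrt(3))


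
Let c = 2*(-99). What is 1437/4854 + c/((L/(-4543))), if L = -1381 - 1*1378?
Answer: -1454092091/4464062 ≈ -325.73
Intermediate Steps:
L = -2759 (L = -1381 - 1378 = -2759)
c = -198
1437/4854 + c/((L/(-4543))) = 1437/4854 - 198/((-2759/(-4543))) = 1437*(1/4854) - 198/((-2759*(-1/4543))) = 479/1618 - 198/2759/4543 = 479/1618 - 198*4543/2759 = 479/1618 - 899514/2759 = -1454092091/4464062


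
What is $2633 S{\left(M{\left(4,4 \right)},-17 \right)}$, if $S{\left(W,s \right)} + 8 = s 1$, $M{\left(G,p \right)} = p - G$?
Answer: $-65825$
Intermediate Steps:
$S{\left(W,s \right)} = -8 + s$ ($S{\left(W,s \right)} = -8 + s 1 = -8 + s$)
$2633 S{\left(M{\left(4,4 \right)},-17 \right)} = 2633 \left(-8 - 17\right) = 2633 \left(-25\right) = -65825$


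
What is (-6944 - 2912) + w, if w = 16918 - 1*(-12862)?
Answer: 19924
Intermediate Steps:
w = 29780 (w = 16918 + 12862 = 29780)
(-6944 - 2912) + w = (-6944 - 2912) + 29780 = -9856 + 29780 = 19924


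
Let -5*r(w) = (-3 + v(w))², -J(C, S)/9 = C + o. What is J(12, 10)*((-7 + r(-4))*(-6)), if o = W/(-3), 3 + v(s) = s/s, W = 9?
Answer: -5832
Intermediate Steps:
v(s) = -2 (v(s) = -3 + s/s = -3 + 1 = -2)
o = -3 (o = 9/(-3) = 9*(-⅓) = -3)
J(C, S) = 27 - 9*C (J(C, S) = -9*(C - 3) = -9*(-3 + C) = 27 - 9*C)
r(w) = -5 (r(w) = -(-3 - 2)²/5 = -⅕*(-5)² = -⅕*25 = -5)
J(12, 10)*((-7 + r(-4))*(-6)) = (27 - 9*12)*((-7 - 5)*(-6)) = (27 - 108)*(-12*(-6)) = -81*72 = -5832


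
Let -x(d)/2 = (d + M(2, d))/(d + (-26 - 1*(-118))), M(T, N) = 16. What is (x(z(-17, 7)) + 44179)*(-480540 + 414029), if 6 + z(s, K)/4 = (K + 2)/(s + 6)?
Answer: -261518724582/89 ≈ -2.9384e+9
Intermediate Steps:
z(s, K) = -24 + 4*(2 + K)/(6 + s) (z(s, K) = -24 + 4*((K + 2)/(s + 6)) = -24 + 4*((2 + K)/(6 + s)) = -24 + 4*(2 + K)/(6 + s))
x(d) = -2*(16 + d)/(92 + d) (x(d) = -2*(d + 16)/(d + (-26 - 1*(-118))) = -2*(16 + d)/(d + (-26 + 118)) = -2*(16 + d)/(d + 92) = -2*(16 + d)/(92 + d))
(x(z(-17, 7)) + 44179)*(-480540 + 414029) = (2*(-16 - 4*(-34 + 7 - 6*(-17))/(6 - 17))/(92 + 4*(-34 + 7 - 6*(-17))/(6 - 17)) + 44179)*(-480540 + 414029) = (2*(-16 - 4*(-34 + 7 + 102)/(-11))/(92 + 4*(-34 + 7 + 102)/(-11)) + 44179)*(-66511) = (2*(-16 - 4*(-1)*75/11)/(92 + 4*(-1/11)*75) + 44179)*(-66511) = (2*(-16 - 1*(-300/11))/(92 - 300/11) + 44179)*(-66511) = (2*(-16 + 300/11)/(712/11) + 44179)*(-66511) = (2*(11/712)*(124/11) + 44179)*(-66511) = (31/89 + 44179)*(-66511) = (3931962/89)*(-66511) = -261518724582/89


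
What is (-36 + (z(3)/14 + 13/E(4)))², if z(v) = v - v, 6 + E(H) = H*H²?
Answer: 4305625/3364 ≈ 1279.9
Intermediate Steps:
E(H) = -6 + H³ (E(H) = -6 + H*H² = -6 + H³)
z(v) = 0
(-36 + (z(3)/14 + 13/E(4)))² = (-36 + (0/14 + 13/(-6 + 4³)))² = (-36 + (0*(1/14) + 13/(-6 + 64)))² = (-36 + (0 + 13/58))² = (-36 + 13/58)² = (-2075/58)² = 4305625/3364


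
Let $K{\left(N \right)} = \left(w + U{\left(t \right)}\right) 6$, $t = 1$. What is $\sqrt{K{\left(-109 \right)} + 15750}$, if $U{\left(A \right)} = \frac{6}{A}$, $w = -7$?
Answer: $8 \sqrt{246} \approx 125.48$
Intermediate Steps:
$K{\left(N \right)} = -6$ ($K{\left(N \right)} = \left(-7 + \frac{6}{1}\right) 6 = \left(-7 + 6 \cdot 1\right) 6 = \left(-7 + 6\right) 6 = \left(-1\right) 6 = -6$)
$\sqrt{K{\left(-109 \right)} + 15750} = \sqrt{-6 + 15750} = \sqrt{15744} = 8 \sqrt{246}$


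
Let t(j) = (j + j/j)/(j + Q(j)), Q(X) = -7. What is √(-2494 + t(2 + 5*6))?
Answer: I*√62317/5 ≈ 49.927*I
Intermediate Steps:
t(j) = (1 + j)/(-7 + j) (t(j) = (j + j/j)/(j - 7) = (j + 1)/(-7 + j) = (1 + j)/(-7 + j))
√(-2494 + t(2 + 5*6)) = √(-2494 + (1 + (2 + 5*6))/(-7 + (2 + 5*6))) = √(-2494 + (1 + (2 + 30))/(-7 + (2 + 30))) = √(-2494 + (1 + 32)/(-7 + 32)) = √(-2494 + 33/25) = √(-62317/25) = I*√62317/5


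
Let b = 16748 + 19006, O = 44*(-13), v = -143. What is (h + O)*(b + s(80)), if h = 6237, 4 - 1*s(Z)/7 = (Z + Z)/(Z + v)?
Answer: 1825251670/9 ≈ 2.0281e+8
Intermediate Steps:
s(Z) = 28 - 14*Z/(-143 + Z) (s(Z) = 28 - 7*(Z + Z)/(Z - 143) = 28 - 7*2*Z/(-143 + Z) = 28 - 14*Z/(-143 + Z))
O = -572
b = 35754
(h + O)*(b + s(80)) = (6237 - 572)*(35754 + 14*(-286 + 80)/(-143 + 80)) = 5665*(35754 + 14*(-206)/(-63)) = 5665*(35754 + 14*(-1/63)*(-206)) = 5665*(35754 + 412/9) = 5665*(322198/9) = 1825251670/9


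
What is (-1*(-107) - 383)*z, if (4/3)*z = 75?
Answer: -15525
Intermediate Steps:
z = 225/4 (z = (¾)*75 = 225/4 ≈ 56.250)
(-1*(-107) - 383)*z = (-1*(-107) - 383)*(225/4) = (107 - 383)*(225/4) = -276*225/4 = -15525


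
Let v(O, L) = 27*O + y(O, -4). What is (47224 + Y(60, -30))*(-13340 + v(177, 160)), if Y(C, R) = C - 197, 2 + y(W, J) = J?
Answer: -403394329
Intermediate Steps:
y(W, J) = -2 + J
Y(C, R) = -197 + C
v(O, L) = -6 + 27*O (v(O, L) = 27*O + (-2 - 4) = 27*O - 6 = -6 + 27*O)
(47224 + Y(60, -30))*(-13340 + v(177, 160)) = (47224 + (-197 + 60))*(-13340 + (-6 + 27*177)) = (47224 - 137)*(-13340 + (-6 + 4779)) = 47087*(-13340 + 4773) = 47087*(-8567) = -403394329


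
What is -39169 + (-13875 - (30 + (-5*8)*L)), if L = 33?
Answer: -51754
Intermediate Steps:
-39169 + (-13875 - (30 + (-5*8)*L)) = -39169 + (-13875 - (30 - 5*8*33)) = -39169 + (-13875 - (30 - 40*33)) = -39169 + (-13875 - (30 - 1320)) = -39169 + (-13875 - 1*(-1290)) = -39169 + (-13875 + 1290) = -39169 - 12585 = -51754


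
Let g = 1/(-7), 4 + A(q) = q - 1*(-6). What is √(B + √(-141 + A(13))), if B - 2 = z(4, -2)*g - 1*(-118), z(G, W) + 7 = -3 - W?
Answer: √(5936 + 147*I*√14)/7 ≈ 11.018 + 0.50938*I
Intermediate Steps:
A(q) = 2 + q (A(q) = -4 + (q - 1*(-6)) = -4 + (q + 6) = -4 + (6 + q) = 2 + q)
g = -⅐ (g = 1*(-⅐) = -⅐ ≈ -0.14286)
z(G, W) = -10 - W (z(G, W) = -7 + (-3 - W) = -10 - W)
B = 848/7 (B = 2 + ((-10 - 1*(-2))*(-⅐) - 1*(-118)) = 2 + ((-10 + 2)*(-⅐) + 118) = 2 + (-8*(-⅐) + 118) = 2 + (8/7 + 118) = 2 + 834/7 = 848/7 ≈ 121.14)
√(B + √(-141 + A(13))) = √(848/7 + √(-141 + (2 + 13))) = √(848/7 + √(-141 + 15)) = √(848/7 + √(-126)) = √(848/7 + 3*I*√14)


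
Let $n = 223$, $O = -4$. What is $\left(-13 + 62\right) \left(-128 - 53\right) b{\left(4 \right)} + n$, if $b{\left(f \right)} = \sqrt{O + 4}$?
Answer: $223$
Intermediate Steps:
$b{\left(f \right)} = 0$ ($b{\left(f \right)} = \sqrt{-4 + 4} = \sqrt{0} = 0$)
$\left(-13 + 62\right) \left(-128 - 53\right) b{\left(4 \right)} + n = \left(-13 + 62\right) \left(-128 - 53\right) 0 + 223 = 49 \left(-181\right) 0 + 223 = \left(-8869\right) 0 + 223 = 0 + 223 = 223$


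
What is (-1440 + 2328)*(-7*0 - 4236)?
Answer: -3761568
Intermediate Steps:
(-1440 + 2328)*(-7*0 - 4236) = 888*(0 - 4236) = 888*(-4236) = -3761568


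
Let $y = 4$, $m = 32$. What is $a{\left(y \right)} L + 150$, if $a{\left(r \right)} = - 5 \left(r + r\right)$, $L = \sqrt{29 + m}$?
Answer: $150 - 40 \sqrt{61} \approx -162.41$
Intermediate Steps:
$L = \sqrt{61}$ ($L = \sqrt{29 + 32} = \sqrt{61} \approx 7.8102$)
$a{\left(r \right)} = - 10 r$ ($a{\left(r \right)} = - 5 \cdot 2 r = - 10 r$)
$a{\left(y \right)} L + 150 = \left(-10\right) 4 \sqrt{61} + 150 = - 40 \sqrt{61} + 150 = 150 - 40 \sqrt{61}$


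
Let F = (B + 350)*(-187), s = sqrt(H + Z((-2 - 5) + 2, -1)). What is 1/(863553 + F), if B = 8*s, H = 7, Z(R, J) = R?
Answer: 798103/636963922577 + 1496*sqrt(2)/636963922577 ≈ 1.2563e-6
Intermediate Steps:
s = sqrt(2) (s = sqrt(7 + ((-2 - 5) + 2)) = sqrt(7 + (-7 + 2)) = sqrt(7 - 5) = sqrt(2) ≈ 1.4142)
B = 8*sqrt(2) ≈ 11.314
F = -65450 - 1496*sqrt(2) (F = (8*sqrt(2) + 350)*(-187) = (350 + 8*sqrt(2))*(-187) = -65450 - 1496*sqrt(2) ≈ -67566.)
1/(863553 + F) = 1/(863553 + (-65450 - 1496*sqrt(2))) = 1/(798103 - 1496*sqrt(2))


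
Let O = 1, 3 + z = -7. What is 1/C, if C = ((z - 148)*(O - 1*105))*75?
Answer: 1/1232400 ≈ 8.1142e-7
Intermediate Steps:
z = -10 (z = -3 - 7 = -10)
C = 1232400 (C = ((-10 - 148)*(1 - 1*105))*75 = -158*(1 - 105)*75 = -158*(-104)*75 = 16432*75 = 1232400)
1/C = 1/1232400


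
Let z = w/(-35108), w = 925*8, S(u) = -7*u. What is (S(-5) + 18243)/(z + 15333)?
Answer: 160426006/134575891 ≈ 1.1921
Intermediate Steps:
w = 7400
z = -1850/8777 (z = 7400/(-35108) = 7400*(-1/35108) = -1850/8777 ≈ -0.21078)
(S(-5) + 18243)/(z + 15333) = (-7*(-5) + 18243)/(-1850/8777 + 15333) = (35 + 18243)/(134575891/8777) = 18278*(8777/134575891) = 160426006/134575891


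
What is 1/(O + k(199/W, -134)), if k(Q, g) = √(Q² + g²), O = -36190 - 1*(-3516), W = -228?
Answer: -99913248/3264510555487 - 228*√933464305/55496679443279 ≈ -3.0731e-5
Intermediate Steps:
O = -32674 (O = -36190 + 3516 = -32674)
1/(O + k(199/W, -134)) = 1/(-32674 + √((199/(-228))² + (-134)²)) = 1/(-32674 + √((199*(-1/228))² + 17956)) = 1/(-32674 + √((-199/228)² + 17956)) = 1/(-32674 + √(39601/51984 + 17956)) = 1/(-32674 + √(933464305/51984)) = 1/(-32674 + √933464305/228)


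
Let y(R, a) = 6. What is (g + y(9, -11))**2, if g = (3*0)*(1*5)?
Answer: 36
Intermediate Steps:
g = 0 (g = 0*5 = 0)
(g + y(9, -11))**2 = (0 + 6)**2 = 6**2 = 36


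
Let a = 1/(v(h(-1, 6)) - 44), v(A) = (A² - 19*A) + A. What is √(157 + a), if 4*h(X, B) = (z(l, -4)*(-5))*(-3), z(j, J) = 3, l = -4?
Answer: √578131373/1919 ≈ 12.530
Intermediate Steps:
h(X, B) = 45/4 (h(X, B) = ((3*(-5))*(-3))/4 = (-15*(-3))/4 = (¼)*45 = 45/4)
v(A) = A² - 18*A
a = -16/1919 (a = 1/(45*(-18 + 45/4)/4 - 44) = 1/((45/4)*(-27/4) - 44) = 1/(-1215/16 - 44) = 1/(-1919/16) = -16/1919 ≈ -0.0083377)
√(157 + a) = √(157 - 16/1919) = √(301267/1919) = √578131373/1919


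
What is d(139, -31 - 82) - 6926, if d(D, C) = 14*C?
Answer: -8508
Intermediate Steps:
d(139, -31 - 82) - 6926 = 14*(-31 - 82) - 6926 = 14*(-113) - 6926 = -1582 - 6926 = -8508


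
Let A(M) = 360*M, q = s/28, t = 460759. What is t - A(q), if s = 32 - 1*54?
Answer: 3227293/7 ≈ 4.6104e+5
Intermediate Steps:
s = -22 (s = 32 - 54 = -22)
q = -11/14 (q = -22/28 = -22*1/28 = -11/14 ≈ -0.78571)
t - A(q) = 460759 - 360*(-11)/14 = 460759 - 1*(-1980/7) = 460759 + 1980/7 = 3227293/7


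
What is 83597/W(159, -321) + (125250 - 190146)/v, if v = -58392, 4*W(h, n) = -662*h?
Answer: -88158062/42682119 ≈ -2.0655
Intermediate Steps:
W(h, n) = -331*h/2 (W(h, n) = (-662*h)/4 = -331*h/2)
83597/W(159, -321) + (125250 - 190146)/v = 83597/((-331/2*159)) + (125250 - 190146)/(-58392) = 83597/(-52629/2) - 64896*(-1/58392) = 83597*(-2/52629) + 2704/2433 = -167194/52629 + 2704/2433 = -88158062/42682119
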